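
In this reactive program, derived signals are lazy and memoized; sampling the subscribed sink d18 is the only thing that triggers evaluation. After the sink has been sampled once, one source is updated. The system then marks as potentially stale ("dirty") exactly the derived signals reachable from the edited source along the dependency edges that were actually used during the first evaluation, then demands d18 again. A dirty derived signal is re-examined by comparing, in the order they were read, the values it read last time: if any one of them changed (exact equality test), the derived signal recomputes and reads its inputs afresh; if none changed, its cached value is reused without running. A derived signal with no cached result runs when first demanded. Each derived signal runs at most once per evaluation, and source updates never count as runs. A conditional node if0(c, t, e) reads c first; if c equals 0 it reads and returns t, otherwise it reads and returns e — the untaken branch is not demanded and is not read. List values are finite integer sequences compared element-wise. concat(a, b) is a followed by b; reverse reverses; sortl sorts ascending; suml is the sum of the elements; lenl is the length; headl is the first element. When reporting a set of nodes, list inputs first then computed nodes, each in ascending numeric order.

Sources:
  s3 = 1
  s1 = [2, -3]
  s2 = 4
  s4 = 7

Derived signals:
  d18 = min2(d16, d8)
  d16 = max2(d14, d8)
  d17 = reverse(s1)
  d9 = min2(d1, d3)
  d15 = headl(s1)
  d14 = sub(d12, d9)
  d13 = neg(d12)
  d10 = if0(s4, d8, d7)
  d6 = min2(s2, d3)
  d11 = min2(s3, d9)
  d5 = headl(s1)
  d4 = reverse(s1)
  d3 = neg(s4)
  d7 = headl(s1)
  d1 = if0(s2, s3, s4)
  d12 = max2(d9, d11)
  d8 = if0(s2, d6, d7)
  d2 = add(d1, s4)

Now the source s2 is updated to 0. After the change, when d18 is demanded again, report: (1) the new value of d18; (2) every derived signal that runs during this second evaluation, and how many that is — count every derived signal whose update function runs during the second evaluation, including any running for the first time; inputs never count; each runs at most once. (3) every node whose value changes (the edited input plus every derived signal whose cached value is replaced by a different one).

First demand of the output computes:
  d1 = if0(s2=4 -> else branch s4) = 7
  d3 = neg(7) = -7
  d7 = headl([2, -3]) = 2
  d8 = if0(s2=4 -> else branch d7) = 2
  d9 = min2(7, -7) = -7
  d11 = min2(1, -7) = -7
  d12 = max2(-7, -7) = -7
  d14 = sub(-7, -7) = 0
  d16 = max2(0, 2) = 2
  d18 = min2(2, 2) = 2

After the edit, cleaning proceeds:
  d1: a read changed (s2 4->0) — executes, giving 1.
  d6: had never run; runs now, result -7.
  d8: a read changed (s2 4->0) — executes, giving -7.
  d9: a read changed (d1 7->1) — executes, giving -7 — identical to its old value.
  d11: dirty, but its reads are unchanged (s3 unchanged, d9 unchanged); cached -7 stands.
  d12: dirty, but its reads are unchanged (d9 unchanged, d11 unchanged); cached -7 stands.
  d14: dirty, but its reads are unchanged (d12 unchanged, d9 unchanged); cached 0 stands.
  d16: a read changed (d8 2->-7) — executes, giving 0.
  d18: a read changed (d16 2->0; d8 2->-7) — executes, giving -7.

Note the branch switch — d6 had no cache and runs now for the first time.

Demanding d18 again yields -7.
6 derived signals run: d1, d6, d8, d9, d16, d18.
The nodes whose values change: s2, d1, d8, d16, d18.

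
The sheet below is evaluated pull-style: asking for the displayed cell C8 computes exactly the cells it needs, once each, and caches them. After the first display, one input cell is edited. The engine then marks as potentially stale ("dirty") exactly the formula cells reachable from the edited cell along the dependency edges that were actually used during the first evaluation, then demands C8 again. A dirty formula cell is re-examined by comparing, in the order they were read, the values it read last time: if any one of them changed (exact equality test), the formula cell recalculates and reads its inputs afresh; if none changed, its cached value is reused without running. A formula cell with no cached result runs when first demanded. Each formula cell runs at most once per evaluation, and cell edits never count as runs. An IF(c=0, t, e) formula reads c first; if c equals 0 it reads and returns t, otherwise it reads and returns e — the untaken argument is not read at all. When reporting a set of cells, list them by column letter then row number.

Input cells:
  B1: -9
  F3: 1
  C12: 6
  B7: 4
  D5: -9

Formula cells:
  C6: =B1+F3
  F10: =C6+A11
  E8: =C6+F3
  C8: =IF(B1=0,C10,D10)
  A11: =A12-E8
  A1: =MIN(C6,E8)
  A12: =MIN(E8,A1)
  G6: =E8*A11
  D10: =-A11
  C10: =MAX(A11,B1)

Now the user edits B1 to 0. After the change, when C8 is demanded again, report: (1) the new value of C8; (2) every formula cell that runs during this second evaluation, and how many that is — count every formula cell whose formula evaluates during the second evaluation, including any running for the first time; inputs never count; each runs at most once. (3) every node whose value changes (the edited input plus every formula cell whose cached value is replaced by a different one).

Demanding C8 again yields 0.
7 formula cells run: A1, A11, A12, C6, C8, C10, E8.
The nodes whose values change: A1, A12, B1, C6, C8, E8.
Note the branch switch — demand abandons D10, which is never re-examined.

First demand of the output computes:
  C6 = -9 + 1 = -8
  E8 = -8 + 1 = -7
  A1 = MIN(-8, -7) = -8
  A12 = MIN(-7, -8) = -8
  A11 = -8 - -7 = -1
  D10 = -(-1) = 1
  C8 = IF(B1=0: B1=-9 -> else branch D10) = 1

After the edit, cleaning proceeds:
  C6: a read changed (B1 -9->0) — executes, giving 1.
  E8: a read changed (C6 -8->1) — executes, giving 2.
  A1: a read changed (C6 -8->1; E8 -7->2) — executes, giving 1.
  A12: a read changed (E8 -7->2; A1 -8->1) — executes, giving 1.
  A11: a read changed (A12 -8->1; E8 -7->2) — executes, giving -1 — identical to its old value.
  C10: had never run; runs now, result 0.
  D10: stays stale; no demand reaches it after the flip.
  C8: a read changed (B1 -9->0) — executes, giving 0.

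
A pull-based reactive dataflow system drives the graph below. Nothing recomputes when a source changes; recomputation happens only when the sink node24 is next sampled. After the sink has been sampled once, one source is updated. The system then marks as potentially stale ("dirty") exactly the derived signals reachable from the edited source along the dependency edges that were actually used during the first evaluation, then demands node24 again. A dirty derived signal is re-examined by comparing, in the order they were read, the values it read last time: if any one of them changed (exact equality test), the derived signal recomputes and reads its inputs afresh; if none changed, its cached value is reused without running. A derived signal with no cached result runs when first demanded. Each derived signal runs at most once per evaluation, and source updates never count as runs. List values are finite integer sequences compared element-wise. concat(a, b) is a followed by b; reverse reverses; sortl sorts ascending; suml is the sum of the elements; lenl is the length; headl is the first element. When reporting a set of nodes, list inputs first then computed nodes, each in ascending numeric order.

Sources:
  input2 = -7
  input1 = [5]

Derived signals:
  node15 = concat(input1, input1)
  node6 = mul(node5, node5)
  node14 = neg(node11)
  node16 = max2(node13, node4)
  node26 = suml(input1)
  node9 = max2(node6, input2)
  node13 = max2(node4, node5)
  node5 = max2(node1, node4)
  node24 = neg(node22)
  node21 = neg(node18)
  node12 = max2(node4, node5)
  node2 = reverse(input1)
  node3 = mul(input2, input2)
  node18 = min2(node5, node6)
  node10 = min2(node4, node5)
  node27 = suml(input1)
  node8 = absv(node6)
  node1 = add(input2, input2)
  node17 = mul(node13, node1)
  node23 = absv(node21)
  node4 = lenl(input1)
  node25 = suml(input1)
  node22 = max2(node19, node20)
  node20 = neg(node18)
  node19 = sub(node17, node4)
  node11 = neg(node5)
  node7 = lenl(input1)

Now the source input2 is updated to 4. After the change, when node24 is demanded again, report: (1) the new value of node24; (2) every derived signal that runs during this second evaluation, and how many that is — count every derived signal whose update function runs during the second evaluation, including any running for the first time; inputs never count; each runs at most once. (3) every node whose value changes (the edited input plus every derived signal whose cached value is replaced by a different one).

First evaluation (everything demanded from the output):
  node1 = add(-7, -7) = -14
  node4 = lenl([5]) = 1
  node5 = max2(-14, 1) = 1
  node6 = mul(1, 1) = 1
  node13 = max2(1, 1) = 1
  node17 = mul(1, -14) = -14
  node18 = min2(1, 1) = 1
  node19 = sub(-14, 1) = -15
  node20 = neg(1) = -1
  node22 = max2(-15, -1) = -1
  node24 = neg(-1) = 1

Propagation after the edit:
  node1: runs — input2 -7->4; input2 -7->4; result 8.
  node5: runs — node1 -14->8; result 8.
  node6: runs — node5 1->8; node5 1->8; result 64.
  node13: runs — node5 1->8; result 8.
  node17: runs — node13 1->8; node1 -14->8; result 64.
  node18: runs — node5 1->8; node6 1->64; result 8.
  node19: runs — node17 -14->64; result 63.
  node20: runs — node18 1->8; result -8.
  node22: runs — node19 -15->63; node20 -1->-8; result 63.
  node24: runs — node22 -1->63; result -63.

New value of node24: -63.
Derived signals that run: node1, node5, node6, node13, node17, node18, node19, node20, node22, node24 — 10 in total.
Values that change: input2, node1, node5, node6, node13, node17, node18, node19, node20, node22, node24.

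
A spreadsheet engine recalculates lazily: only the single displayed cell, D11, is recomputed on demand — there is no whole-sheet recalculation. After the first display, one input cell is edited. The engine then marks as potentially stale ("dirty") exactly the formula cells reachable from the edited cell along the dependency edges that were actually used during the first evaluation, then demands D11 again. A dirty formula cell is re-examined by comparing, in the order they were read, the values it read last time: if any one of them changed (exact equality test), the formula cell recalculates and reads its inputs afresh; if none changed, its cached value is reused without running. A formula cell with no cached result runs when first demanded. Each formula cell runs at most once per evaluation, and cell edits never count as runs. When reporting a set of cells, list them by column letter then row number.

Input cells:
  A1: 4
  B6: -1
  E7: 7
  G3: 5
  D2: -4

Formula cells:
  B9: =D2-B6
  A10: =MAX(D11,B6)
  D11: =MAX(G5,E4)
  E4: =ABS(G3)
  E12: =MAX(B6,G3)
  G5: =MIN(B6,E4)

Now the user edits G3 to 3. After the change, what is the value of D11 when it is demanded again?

New value of D11: 3.

First evaluation (everything demanded from the output):
  E4 = ABS(5) = 5
  G5 = MIN(-1, 5) = -1
  D11 = MAX(-1, 5) = 5

Propagation after the edit:
  E4: runs — G3 5->3; result 3.
  G5: runs — E4 5->3; result -1 (same value as before).
  D11: runs — E4 5->3; result 3.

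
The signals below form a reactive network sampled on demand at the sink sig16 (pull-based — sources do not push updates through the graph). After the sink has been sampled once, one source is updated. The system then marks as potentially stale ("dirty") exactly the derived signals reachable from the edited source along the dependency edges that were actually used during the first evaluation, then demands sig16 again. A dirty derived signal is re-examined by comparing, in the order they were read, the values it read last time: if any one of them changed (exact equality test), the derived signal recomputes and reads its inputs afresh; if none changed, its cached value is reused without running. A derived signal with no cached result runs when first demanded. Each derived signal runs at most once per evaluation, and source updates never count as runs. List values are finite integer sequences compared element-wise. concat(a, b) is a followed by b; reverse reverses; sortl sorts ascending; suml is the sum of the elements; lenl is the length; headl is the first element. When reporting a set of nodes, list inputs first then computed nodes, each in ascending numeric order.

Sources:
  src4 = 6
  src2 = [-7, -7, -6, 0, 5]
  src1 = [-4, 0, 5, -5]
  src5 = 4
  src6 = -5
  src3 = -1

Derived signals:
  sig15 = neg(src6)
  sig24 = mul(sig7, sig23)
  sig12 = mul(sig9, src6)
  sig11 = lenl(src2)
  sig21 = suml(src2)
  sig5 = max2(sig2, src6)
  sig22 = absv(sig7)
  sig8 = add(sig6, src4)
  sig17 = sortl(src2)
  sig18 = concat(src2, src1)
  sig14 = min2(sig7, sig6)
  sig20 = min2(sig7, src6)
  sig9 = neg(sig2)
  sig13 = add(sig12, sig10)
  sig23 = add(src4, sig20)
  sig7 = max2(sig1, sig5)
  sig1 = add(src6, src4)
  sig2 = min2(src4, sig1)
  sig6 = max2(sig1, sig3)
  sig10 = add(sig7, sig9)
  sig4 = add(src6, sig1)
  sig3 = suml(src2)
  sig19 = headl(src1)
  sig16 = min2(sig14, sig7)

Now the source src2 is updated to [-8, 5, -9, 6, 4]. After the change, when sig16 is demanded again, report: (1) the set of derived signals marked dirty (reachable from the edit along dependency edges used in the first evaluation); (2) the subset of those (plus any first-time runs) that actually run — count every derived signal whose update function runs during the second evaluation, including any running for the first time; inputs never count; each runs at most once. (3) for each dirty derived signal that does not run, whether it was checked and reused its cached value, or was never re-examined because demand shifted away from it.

Initial pass — values computed on the first demand:
  sig1 = add(-5, 6) = 1
  sig2 = min2(6, 1) = 1
  sig3 = suml([-7, -7, -6, 0, 5]) = -15
  sig5 = max2(1, -5) = 1
  sig6 = max2(1, -15) = 1
  sig7 = max2(1, 1) = 1
  sig14 = min2(1, 1) = 1
  sig16 = min2(1, 1) = 1

Second demand — change propagation:
  sig3: re-runs because src2 [-7, -7, -6, 0, 5]->[-8, 5, -9, 6, 4]; new result -2.
  sig6: re-runs because sig3 -15->-2; new result 1 (unchanged).
  sig14: re-examined; everything it read last time is the same (sig7 unchanged, sig6 unchanged) — cache 1 kept, no run.
  sig16: re-examined; everything it read last time is the same (sig14 unchanged, sig7 unchanged) — cache 1 kept, no run.

The important point: sig6 recomputes to an identical value, and the output ends up unchanged.

Dirty set: sig3, sig6, sig14, sig16.
Run set: sig3, sig6 (2 run).
Re-examined without running (cache reused): sig14, sig16.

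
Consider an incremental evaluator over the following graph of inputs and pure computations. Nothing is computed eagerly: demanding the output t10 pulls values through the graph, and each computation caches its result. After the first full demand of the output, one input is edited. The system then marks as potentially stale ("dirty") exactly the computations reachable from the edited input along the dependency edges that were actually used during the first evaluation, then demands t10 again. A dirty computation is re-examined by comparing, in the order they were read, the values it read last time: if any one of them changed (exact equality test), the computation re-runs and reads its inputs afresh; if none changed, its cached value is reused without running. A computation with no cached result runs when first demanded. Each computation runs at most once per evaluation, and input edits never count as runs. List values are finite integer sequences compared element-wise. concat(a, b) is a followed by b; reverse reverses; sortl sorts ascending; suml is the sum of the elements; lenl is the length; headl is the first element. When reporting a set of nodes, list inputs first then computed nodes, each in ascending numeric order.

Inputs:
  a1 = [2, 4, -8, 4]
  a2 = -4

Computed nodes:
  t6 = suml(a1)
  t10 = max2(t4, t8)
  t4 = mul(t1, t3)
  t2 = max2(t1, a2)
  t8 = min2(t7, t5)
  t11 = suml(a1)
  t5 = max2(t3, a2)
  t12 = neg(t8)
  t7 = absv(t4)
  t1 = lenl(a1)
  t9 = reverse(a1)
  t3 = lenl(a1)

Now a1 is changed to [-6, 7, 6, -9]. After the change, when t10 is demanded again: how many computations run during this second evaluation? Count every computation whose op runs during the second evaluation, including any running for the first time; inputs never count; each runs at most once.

Initial pass — values computed on the first demand:
  t1 = lenl([2, 4, -8, 4]) = 4
  t3 = lenl([2, 4, -8, 4]) = 4
  t4 = mul(4, 4) = 16
  t5 = max2(4, -4) = 4
  t7 = absv(16) = 16
  t8 = min2(16, 4) = 4
  t10 = max2(16, 4) = 16

Second demand — change propagation:
  t1: re-runs because a1 [2, 4, -8, 4]->[-6, 7, 6, -9]; new result 4 (unchanged).
  t3: re-runs because a1 [2, 4, -8, 4]->[-6, 7, 6, -9]; new result 4 (unchanged).
  t4: re-examined; everything it read last time is the same (t1 unchanged, t3 unchanged) — cache 16 kept, no run.
  t5: re-examined; everything it read last time is the same (t3 unchanged, a2 unchanged) — cache 4 kept, no run.
  t7: re-examined; everything it read last time is the same (t4 unchanged) — cache 16 kept, no run.
  t8: re-examined; everything it read last time is the same (t7 unchanged, t5 unchanged) — cache 4 kept, no run.
  t10: re-examined; everything it read last time is the same (t4 unchanged, t8 unchanged) — cache 16 kept, no run.

The important point: at t4 every value read last time is unchanged, so the dirty flag clears without a run.

Run set: t1, t3 (2 run).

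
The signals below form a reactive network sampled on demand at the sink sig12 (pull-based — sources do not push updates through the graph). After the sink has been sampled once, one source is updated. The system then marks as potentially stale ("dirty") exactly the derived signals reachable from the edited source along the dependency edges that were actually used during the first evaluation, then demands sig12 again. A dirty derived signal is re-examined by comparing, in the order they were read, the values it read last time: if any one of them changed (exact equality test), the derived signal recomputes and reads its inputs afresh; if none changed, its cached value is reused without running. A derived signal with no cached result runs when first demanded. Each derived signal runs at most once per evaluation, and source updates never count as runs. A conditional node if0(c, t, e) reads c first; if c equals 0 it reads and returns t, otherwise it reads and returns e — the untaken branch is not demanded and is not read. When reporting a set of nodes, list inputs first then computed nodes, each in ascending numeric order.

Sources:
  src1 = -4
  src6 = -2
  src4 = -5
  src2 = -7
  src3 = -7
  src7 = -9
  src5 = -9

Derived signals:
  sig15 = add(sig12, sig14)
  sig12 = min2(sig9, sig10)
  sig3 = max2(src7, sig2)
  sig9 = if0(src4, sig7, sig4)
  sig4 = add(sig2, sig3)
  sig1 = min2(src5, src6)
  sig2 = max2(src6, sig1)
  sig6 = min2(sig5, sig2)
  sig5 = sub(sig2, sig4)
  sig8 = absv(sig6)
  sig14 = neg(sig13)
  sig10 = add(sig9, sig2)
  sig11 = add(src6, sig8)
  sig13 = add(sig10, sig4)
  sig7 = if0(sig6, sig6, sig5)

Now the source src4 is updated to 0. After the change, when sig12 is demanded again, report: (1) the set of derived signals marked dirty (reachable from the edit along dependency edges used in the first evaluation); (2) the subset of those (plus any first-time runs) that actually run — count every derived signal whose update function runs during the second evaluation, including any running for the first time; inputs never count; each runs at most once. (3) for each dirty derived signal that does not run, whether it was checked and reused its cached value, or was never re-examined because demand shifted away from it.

Initial pass — values computed on the first demand:
  sig1 = min2(-9, -2) = -9
  sig2 = max2(-2, -9) = -2
  sig3 = max2(-9, -2) = -2
  sig4 = add(-2, -2) = -4
  sig9 = if0(src4=-5 -> else branch sig4) = -4
  sig10 = add(-4, -2) = -6
  sig12 = min2(-4, -6) = -6

Second demand — change propagation:
  sig5: newly demanded (no cache) — executes and yields 2.
  sig6: newly demanded (no cache) — executes and yields -2.
  sig7: newly demanded (no cache) — executes and yields 2.
  sig9: re-runs because src4 -5->0; new result 2.
  sig10: re-runs because sig9 -4->2; new result 0.
  sig12: re-runs because sig9 -4->2; sig10 -6->0; new result 0.

The important point: the flipped condition pulls in fresh nodes; sig5, sig6, sig7 run for the first time.

Dirty set: sig9, sig10, sig12.
Run set: sig5, sig6, sig7, sig9, sig10, sig12 (6 run).
All dirty derived signals ended up running.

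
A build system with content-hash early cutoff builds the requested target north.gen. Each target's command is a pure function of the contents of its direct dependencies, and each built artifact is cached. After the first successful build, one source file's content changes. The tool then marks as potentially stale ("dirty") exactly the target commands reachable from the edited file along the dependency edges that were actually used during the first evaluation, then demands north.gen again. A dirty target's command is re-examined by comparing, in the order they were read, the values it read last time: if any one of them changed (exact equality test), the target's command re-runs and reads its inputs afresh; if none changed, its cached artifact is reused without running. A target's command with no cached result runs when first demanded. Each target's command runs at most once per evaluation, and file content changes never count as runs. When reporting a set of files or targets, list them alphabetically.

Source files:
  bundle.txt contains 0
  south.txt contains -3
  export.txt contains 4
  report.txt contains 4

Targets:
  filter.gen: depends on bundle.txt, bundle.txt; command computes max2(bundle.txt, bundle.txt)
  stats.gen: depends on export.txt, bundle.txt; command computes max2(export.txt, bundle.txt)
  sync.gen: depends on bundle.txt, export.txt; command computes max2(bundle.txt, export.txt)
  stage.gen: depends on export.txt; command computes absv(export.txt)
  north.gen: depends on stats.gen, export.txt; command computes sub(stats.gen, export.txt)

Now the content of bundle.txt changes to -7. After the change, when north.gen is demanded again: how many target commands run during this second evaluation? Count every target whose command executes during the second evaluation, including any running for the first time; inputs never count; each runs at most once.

First evaluation (everything demanded from the output):
  stats.gen = max2(4, 0) = 4
  north.gen = sub(4, 4) = 0

Propagation after the edit:
  stats.gen: runs — bundle.txt 0->-7; result 4 (same value as before).
  north.gen: checked — values it read are unchanged (stats.gen unchanged, export.txt unchanged); reused cached 0 without running.

Key observation: the change is absorbed at stats.gen — it re-runs but produces the same value, and the output's value is unchanged.

Target commands that run: stats.gen — 1 in total.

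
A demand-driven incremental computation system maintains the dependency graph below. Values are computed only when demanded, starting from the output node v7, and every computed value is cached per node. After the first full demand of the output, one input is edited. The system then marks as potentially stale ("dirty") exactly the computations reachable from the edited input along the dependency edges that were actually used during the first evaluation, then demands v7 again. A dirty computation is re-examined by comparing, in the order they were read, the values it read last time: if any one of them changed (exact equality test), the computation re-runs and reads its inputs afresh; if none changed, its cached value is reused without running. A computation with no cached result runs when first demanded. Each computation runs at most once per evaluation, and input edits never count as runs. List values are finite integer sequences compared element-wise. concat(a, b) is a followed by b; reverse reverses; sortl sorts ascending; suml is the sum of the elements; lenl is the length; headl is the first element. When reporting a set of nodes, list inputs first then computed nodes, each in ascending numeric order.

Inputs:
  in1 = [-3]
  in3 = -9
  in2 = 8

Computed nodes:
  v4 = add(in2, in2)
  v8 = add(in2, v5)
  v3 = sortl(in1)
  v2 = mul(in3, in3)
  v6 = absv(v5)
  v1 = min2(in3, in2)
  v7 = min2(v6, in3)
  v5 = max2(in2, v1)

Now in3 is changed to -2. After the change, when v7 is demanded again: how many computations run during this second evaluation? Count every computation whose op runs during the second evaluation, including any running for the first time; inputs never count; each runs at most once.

First evaluation (everything demanded from the output):
  v1 = min2(-9, 8) = -9
  v5 = max2(8, -9) = 8
  v6 = absv(8) = 8
  v7 = min2(8, -9) = -9

Propagation after the edit:
  v1: runs — in3 -9->-2; result -2.
  v5: runs — v1 -9->-2; result 8 (same value as before).
  v6: checked — values it read are unchanged (v5 unchanged); reused cached 8 without running.
  v7: runs — in3 -9->-2; result -2.

Key observation: the cutoff stops propagation at v6 — its inputs' values are unchanged, so it reuses its cache.

Computations that run: v1, v5, v7 — 3 in total.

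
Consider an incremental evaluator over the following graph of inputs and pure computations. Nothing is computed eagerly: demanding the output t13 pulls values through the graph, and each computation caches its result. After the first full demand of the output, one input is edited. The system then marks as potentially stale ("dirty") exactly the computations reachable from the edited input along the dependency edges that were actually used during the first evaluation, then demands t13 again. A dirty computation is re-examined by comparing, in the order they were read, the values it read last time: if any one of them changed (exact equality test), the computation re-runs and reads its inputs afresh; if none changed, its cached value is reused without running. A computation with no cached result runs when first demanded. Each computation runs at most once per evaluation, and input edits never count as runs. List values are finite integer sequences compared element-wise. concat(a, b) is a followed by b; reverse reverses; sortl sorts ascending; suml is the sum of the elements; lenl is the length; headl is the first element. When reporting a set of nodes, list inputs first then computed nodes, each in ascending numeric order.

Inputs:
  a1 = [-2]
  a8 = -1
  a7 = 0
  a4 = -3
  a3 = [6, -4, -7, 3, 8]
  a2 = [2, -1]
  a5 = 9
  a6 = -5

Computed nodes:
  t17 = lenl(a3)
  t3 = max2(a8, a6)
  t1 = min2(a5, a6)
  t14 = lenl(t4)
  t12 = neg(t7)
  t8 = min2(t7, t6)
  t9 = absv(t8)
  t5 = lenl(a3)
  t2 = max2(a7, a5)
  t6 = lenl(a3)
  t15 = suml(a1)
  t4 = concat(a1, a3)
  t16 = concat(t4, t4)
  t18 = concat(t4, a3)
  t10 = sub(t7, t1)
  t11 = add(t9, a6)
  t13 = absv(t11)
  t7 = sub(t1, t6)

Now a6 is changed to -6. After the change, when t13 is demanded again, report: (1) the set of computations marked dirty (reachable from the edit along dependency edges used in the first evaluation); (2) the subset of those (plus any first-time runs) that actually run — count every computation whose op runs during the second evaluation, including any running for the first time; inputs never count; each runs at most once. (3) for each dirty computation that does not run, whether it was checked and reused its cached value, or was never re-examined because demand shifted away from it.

Dirty set: t1, t7, t8, t9, t11, t13.
Run set: t1, t7, t8, t9, t11 (5 run).
Re-examined without running (cache reused): t13.
The important point: t11 recomputes to an identical value, and the output ends up unchanged.

Initial pass — values computed on the first demand:
  t1 = min2(9, -5) = -5
  t6 = lenl([6, -4, -7, 3, 8]) = 5
  t7 = sub(-5, 5) = -10
  t8 = min2(-10, 5) = -10
  t9 = absv(-10) = 10
  t11 = add(10, -5) = 5
  t13 = absv(5) = 5

Second demand — change propagation:
  t1: re-runs because a6 -5->-6; new result -6.
  t7: re-runs because t1 -5->-6; new result -11.
  t8: re-runs because t7 -10->-11; new result -11.
  t9: re-runs because t8 -10->-11; new result 11.
  t11: re-runs because t9 10->11; a6 -5->-6; new result 5 (unchanged).
  t13: re-examined; everything it read last time is the same (t11 unchanged) — cache 5 kept, no run.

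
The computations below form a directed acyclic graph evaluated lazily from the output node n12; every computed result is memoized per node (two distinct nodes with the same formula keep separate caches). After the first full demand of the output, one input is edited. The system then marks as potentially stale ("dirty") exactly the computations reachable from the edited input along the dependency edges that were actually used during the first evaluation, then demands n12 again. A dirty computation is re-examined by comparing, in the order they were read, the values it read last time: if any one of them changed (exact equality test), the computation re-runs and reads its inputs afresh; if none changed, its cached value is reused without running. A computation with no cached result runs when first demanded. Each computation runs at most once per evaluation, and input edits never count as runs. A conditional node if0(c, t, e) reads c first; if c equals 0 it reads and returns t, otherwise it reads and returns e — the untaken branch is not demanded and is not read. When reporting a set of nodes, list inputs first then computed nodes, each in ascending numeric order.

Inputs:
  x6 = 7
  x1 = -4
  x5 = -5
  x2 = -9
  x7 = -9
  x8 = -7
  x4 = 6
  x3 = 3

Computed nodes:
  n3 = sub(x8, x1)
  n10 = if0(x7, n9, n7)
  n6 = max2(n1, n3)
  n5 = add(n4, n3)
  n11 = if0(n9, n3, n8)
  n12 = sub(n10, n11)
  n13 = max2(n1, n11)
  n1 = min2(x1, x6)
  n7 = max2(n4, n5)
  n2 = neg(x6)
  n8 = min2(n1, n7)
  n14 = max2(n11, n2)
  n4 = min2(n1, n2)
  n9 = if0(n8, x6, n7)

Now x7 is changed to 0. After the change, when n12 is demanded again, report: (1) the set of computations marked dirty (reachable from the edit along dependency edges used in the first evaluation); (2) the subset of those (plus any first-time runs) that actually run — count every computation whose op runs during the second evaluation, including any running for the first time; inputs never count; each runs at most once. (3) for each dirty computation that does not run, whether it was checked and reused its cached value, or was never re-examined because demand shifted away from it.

First demand of the output computes:
  n1 = min2(-4, 7) = -4
  n2 = neg(7) = -7
  n3 = sub(-7, -4) = -3
  n4 = min2(-4, -7) = -7
  n5 = add(-7, -3) = -10
  n7 = max2(-7, -10) = -7
  n8 = min2(-4, -7) = -7
  n9 = if0(n8=-7 -> else branch n7) = -7
  n10 = if0(x7=-9 -> else branch n7) = -7
  n11 = if0(n9=-7 -> else branch n8) = -7
  n12 = sub(-7, -7) = 0

After the edit, cleaning proceeds:
  n10: a read changed (x7 -9->0) — executes, giving -7 — identical to its old value.
  n12: dirty, but its reads are unchanged (n10 unchanged, n11 unchanged); cached 0 stands.

Note the absorption at n10: it re-runs yet its value is the same, leaving the output's value untouched.

The edit dirties: n10, n12.
1 computations run: n10.
Cache hits after checking: n12.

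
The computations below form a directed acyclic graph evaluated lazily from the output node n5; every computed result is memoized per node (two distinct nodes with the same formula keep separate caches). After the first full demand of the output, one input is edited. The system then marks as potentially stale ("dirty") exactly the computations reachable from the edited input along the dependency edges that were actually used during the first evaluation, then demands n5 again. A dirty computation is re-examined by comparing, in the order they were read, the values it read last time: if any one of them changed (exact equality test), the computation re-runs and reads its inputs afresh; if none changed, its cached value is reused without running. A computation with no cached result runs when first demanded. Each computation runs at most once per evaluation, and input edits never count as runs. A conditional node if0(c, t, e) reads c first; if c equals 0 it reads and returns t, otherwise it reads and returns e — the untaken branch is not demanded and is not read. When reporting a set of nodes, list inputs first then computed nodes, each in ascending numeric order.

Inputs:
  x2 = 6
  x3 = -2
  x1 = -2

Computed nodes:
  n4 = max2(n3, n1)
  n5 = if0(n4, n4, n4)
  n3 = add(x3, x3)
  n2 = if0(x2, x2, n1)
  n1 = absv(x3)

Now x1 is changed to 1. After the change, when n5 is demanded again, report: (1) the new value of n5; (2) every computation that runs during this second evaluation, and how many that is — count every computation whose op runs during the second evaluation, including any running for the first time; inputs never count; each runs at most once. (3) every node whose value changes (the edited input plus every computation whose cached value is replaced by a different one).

First demand of the output computes:
  n1 = absv(-2) = 2
  n3 = add(-2, -2) = -4
  n4 = max2(-4, 2) = 2
  n5 = if0(n4=2 -> else branch n4) = 2

After the edit, cleaning proceeds:
  no node depends on x1 at all; the second demand re-runs nothing.

Note the shortcut — nothing in the graph depends on x1 at all, so no recomputation happens.

Demanding n5 again yields 2.
0 computations run: none.
The nodes whose values change: x1.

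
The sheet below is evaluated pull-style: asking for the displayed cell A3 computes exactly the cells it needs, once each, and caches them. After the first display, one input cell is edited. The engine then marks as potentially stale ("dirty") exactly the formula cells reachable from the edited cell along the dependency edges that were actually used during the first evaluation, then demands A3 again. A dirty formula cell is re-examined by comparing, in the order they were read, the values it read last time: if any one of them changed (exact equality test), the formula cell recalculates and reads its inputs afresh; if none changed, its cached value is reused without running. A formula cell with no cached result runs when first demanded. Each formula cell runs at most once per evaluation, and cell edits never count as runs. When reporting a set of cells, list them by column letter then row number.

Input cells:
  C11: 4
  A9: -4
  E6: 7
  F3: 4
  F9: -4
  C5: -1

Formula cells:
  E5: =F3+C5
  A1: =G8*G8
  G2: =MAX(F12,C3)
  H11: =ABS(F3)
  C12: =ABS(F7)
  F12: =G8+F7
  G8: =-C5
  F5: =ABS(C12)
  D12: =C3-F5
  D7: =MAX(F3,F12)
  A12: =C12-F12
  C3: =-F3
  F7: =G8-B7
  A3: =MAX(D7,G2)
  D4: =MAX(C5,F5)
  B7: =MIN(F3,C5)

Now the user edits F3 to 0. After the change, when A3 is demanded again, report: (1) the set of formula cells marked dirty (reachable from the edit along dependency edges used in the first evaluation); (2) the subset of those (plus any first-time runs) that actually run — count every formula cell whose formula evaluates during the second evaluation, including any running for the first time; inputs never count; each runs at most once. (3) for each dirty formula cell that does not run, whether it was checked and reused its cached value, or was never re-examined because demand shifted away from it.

The edit dirties: A3, B7, C3, D7, F7, F12, G2.
5 formula cells run: A3, B7, C3, D7, G2.
Cache hits after checking: F7, F12.
Note where the cutoff bites: F7 is checked, finds nothing changed, and keeps its cache.

First demand of the output computes:
  B7 = MIN(4, -1) = -1
  C3 = -(4) = -4
  G8 = -(-1) = 1
  F7 = 1 - -1 = 2
  F12 = 1 + 2 = 3
  D7 = MAX(4, 3) = 4
  G2 = MAX(3, -4) = 3
  A3 = MAX(4, 3) = 4

After the edit, cleaning proceeds:
  B7: a read changed (F3 4->0) — executes, giving -1 — identical to its old value.
  C3: a read changed (F3 4->0) — executes, giving 0.
  F7: dirty, but its reads are unchanged (G8 unchanged, B7 unchanged); cached 2 stands.
  F12: dirty, but its reads are unchanged (G8 unchanged, F7 unchanged); cached 3 stands.
  D7: a read changed (F3 4->0) — executes, giving 3.
  G2: a read changed (C3 -4->0) — executes, giving 3 — identical to its old value.
  A3: a read changed (D7 4->3) — executes, giving 3.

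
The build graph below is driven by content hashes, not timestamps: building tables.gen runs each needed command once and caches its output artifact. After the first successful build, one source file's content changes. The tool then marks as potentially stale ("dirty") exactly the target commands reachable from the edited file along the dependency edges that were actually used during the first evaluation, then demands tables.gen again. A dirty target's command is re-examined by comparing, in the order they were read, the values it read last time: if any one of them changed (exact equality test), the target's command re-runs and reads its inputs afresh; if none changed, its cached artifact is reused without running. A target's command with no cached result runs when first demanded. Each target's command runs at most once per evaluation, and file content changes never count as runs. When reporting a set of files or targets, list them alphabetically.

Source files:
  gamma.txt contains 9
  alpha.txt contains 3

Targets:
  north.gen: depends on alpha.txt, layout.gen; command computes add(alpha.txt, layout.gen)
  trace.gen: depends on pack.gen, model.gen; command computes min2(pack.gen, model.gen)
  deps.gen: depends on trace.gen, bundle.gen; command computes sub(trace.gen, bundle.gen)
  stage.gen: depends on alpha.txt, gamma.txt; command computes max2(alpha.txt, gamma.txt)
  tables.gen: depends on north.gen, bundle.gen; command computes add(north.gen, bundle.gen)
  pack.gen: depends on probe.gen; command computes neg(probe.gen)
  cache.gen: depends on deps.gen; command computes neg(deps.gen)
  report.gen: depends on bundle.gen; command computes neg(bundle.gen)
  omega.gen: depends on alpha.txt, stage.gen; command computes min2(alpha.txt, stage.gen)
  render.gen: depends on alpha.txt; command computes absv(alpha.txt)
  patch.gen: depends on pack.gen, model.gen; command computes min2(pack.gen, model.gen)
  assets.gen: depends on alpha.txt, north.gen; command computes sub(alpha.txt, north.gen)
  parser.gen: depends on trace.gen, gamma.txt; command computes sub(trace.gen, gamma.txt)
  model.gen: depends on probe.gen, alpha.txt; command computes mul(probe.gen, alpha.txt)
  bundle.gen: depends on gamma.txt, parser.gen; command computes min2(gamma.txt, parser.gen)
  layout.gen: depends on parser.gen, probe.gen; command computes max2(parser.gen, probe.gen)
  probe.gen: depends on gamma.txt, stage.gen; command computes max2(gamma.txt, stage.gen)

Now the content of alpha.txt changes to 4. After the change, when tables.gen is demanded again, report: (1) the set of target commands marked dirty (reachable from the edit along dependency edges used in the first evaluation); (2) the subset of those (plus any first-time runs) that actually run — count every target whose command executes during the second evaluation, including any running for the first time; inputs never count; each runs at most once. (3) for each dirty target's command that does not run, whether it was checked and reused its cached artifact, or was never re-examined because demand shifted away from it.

Initial pass — values computed on the first demand:
  stage.gen = max2(3, 9) = 9
  probe.gen = max2(9, 9) = 9
  model.gen = mul(9, 3) = 27
  pack.gen = neg(9) = -9
  trace.gen = min2(-9, 27) = -9
  parser.gen = sub(-9, 9) = -18
  bundle.gen = min2(9, -18) = -18
  layout.gen = max2(-18, 9) = 9
  north.gen = add(3, 9) = 12
  tables.gen = add(12, -18) = -6

Second demand — change propagation:
  stage.gen: re-runs because alpha.txt 3->4; new result 9 (unchanged).
  probe.gen: re-examined; everything it read last time is the same (gamma.txt unchanged, stage.gen unchanged) — cache 9 kept, no run.
  model.gen: re-runs because alpha.txt 3->4; new result 36.
  pack.gen: re-examined; everything it read last time is the same (probe.gen unchanged) — cache -9 kept, no run.
  trace.gen: re-runs because model.gen 27->36; new result -9 (unchanged).
  parser.gen: re-examined; everything it read last time is the same (trace.gen unchanged, gamma.txt unchanged) — cache -18 kept, no run.
  bundle.gen: re-examined; everything it read last time is the same (gamma.txt unchanged, parser.gen unchanged) — cache -18 kept, no run.
  layout.gen: re-examined; everything it read last time is the same (parser.gen unchanged, probe.gen unchanged) — cache 9 kept, no run.
  north.gen: re-runs because alpha.txt 3->4; new result 13.
  tables.gen: re-runs because north.gen 12->13; new result -5.

The important point: at probe.gen every value read last time is unchanged, so the dirty flag clears without a run.

Dirty set: bundle.gen, layout.gen, model.gen, north.gen, pack.gen, parser.gen, probe.gen, stage.gen, tables.gen, trace.gen.
Run set: model.gen, north.gen, stage.gen, tables.gen, trace.gen (5 run).
Re-examined without running (cache reused): bundle.gen, layout.gen, pack.gen, parser.gen, probe.gen.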